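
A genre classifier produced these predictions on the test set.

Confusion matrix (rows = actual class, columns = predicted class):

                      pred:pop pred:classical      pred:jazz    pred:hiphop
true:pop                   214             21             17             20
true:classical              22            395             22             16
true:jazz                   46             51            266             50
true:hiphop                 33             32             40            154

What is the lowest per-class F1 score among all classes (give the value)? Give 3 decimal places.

Per-class F1 score (2·TP/(2·TP+FP+FN)):
  pop: TP=214, FP=22+46+33=101, FN=21+17+20=58 → 428/587 = 0.7291
  classical: TP=395, FP=21+51+32=104, FN=22+22+16=60 → 790/954 = 0.8281
  jazz: TP=266, FP=17+22+40=79, FN=46+51+50=147 → 532/758 = 0.7018
  hiphop: TP=154, FP=20+16+50=86, FN=33+32+40=105 → 308/499 = 0.6172
Lowest is class 'hiphop' with F1 score = 0.617.

0.617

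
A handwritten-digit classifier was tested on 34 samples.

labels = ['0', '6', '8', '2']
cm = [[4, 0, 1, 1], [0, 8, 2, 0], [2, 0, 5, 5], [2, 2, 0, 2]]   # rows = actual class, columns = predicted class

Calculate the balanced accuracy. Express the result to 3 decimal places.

0.554

Balanced accuracy = mean of per-class recall.
  0: recall = 4/6 = 0.6667
  6: recall = 8/10 = 0.8000
  8: recall = 5/12 = 0.4167
  2: recall = 2/6 = 0.3333
Mean = (0.6667 + 0.8000 + 0.4167 + 0.3333) / 4 = 0.554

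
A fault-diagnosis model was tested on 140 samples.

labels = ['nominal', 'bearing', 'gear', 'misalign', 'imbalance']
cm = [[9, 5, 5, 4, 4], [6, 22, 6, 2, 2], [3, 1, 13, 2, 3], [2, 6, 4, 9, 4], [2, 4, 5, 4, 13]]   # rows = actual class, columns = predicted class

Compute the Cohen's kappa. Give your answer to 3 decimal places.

0.335

Observed agreement pₒ = trace/N = 66/140 = 0.4714
Expected agreement pₑ = Σ (rowᵢ·colᵢ)/N² = (27·22 + 38·38 + 22·33 + 25·21 + 28·26)/140² = 0.2049
κ = (pₒ − pₑ)/(1 − pₑ) = (0.4714 − 0.2049)/(1 − 0.2049) = 0.335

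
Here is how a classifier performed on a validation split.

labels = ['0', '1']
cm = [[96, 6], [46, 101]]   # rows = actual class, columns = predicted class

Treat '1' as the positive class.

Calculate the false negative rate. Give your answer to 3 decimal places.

0.313

FNR = FN/(FN+TP) = 46/(46+101) = 0.313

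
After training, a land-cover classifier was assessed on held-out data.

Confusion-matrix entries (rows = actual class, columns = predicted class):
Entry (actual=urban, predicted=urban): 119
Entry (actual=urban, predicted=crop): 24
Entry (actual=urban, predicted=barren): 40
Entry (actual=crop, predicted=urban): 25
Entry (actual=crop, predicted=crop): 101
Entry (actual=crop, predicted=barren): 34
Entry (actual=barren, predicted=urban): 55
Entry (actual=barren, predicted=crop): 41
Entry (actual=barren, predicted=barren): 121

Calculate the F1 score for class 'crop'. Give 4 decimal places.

One-vs-rest for 'crop': TP = diagonal; FP = other classes predicted 'crop'; FN = 'crop' predicted as other.
F1 score = 2·TP/(2·TP+FP+FN).
crop: TP=101, FP=24+41=65, FN=25+34=59 → 202/326 = 0.61963

0.6196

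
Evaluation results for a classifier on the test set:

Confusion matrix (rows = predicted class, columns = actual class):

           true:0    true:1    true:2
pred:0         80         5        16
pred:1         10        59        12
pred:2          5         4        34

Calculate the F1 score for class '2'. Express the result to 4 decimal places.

Treat '2' as positive and all other classes as negative.
F1 score = 2·TP/(2·TP+FP+FN).
2: TP=34, FP=5+4=9, FN=16+12=28 → 68/105 = 0.64762

0.6476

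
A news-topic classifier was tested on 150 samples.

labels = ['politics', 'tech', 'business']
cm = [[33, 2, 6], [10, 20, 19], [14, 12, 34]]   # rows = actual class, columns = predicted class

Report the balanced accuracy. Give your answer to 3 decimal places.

0.593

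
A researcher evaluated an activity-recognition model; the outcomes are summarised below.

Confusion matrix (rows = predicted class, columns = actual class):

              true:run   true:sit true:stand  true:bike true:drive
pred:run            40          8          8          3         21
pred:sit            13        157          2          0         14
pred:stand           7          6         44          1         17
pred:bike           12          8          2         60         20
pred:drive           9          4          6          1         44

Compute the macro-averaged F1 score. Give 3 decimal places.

Per-class F1 score (2·TP/(2·TP+FP+FN)):
  run: TP=40, FP=8+8+3+21=40, FN=13+7+12+9=41 → 80/161 = 0.4969
  sit: TP=157, FP=13+2+0+14=29, FN=8+6+8+4=26 → 314/369 = 0.8509
  stand: TP=44, FP=7+6+1+17=31, FN=8+2+2+6=18 → 88/137 = 0.6423
  bike: TP=60, FP=12+8+2+20=42, FN=3+0+1+1=5 → 120/167 = 0.7186
  drive: TP=44, FP=9+4+6+1=20, FN=21+14+17+20=72 → 88/180 = 0.4889
Macro-F1 score = mean = (0.4969 + 0.8509 + 0.6423 + 0.7186 + 0.4889) / 5 = 0.640

0.640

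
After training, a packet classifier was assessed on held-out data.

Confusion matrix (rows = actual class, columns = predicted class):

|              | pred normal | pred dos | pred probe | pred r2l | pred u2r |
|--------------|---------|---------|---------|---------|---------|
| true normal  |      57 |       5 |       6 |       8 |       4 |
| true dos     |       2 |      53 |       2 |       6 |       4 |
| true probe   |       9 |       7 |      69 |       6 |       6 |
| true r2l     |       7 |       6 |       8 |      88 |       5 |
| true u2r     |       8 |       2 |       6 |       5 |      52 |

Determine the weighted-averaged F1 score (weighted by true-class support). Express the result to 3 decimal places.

Per-class F1 score (2·TP/(2·TP+FP+FN)):
  normal: TP=57, FP=2+9+7+8=26, FN=5+6+8+4=23 → 114/163 = 0.6994
  dos: TP=53, FP=5+7+6+2=20, FN=2+2+6+4=14 → 106/140 = 0.7571
  probe: TP=69, FP=6+2+8+6=22, FN=9+7+6+6=28 → 138/188 = 0.7340
  r2l: TP=88, FP=8+6+6+5=25, FN=7+6+8+5=26 → 176/227 = 0.7753
  u2r: TP=52, FP=4+4+6+5=19, FN=8+2+6+5=21 → 104/144 = 0.7222
Weighted-F1 score = Σ (supportᵢ/N)·F1 scoreᵢ with N=431: (80/431)·0.6994 + (67/431)·0.7571 + (97/431)·0.7340 + (114/431)·0.7753 + (73/431)·0.7222 = 0.740

0.740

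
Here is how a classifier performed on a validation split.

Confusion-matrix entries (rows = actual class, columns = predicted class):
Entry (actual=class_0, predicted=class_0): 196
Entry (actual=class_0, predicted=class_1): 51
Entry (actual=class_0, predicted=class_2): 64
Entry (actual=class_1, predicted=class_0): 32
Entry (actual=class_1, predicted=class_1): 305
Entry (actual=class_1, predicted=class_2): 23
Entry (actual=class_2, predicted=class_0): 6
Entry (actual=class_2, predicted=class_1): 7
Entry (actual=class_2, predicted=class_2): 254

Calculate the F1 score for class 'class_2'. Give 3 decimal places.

0.836

Take TP from the diagonal, FP from the rest of the 'class_2' prediction marginal, FN from the rest of the 'class_2' actual marginal.
F1 score = 2·TP/(2·TP+FP+FN).
class_2: TP=254, FP=64+23=87, FN=6+7=13 → 508/608 = 0.8355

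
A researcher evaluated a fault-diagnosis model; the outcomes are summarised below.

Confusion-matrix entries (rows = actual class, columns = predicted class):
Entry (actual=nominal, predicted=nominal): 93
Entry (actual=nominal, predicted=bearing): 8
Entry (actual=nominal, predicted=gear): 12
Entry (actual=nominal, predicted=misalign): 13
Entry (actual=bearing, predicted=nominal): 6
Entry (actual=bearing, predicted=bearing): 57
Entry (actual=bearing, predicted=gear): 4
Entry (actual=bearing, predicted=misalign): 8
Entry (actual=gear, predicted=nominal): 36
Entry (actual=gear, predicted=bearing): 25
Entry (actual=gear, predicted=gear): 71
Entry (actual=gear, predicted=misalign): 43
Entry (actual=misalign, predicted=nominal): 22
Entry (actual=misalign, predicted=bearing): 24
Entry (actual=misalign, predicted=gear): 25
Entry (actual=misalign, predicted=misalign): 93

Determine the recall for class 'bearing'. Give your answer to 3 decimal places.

0.760

Treat 'bearing' as positive and all other classes as negative.
recall = TP/(TP+FN).
bearing: TP=57, FN=6+4+8=18 → 57/75 = 0.7600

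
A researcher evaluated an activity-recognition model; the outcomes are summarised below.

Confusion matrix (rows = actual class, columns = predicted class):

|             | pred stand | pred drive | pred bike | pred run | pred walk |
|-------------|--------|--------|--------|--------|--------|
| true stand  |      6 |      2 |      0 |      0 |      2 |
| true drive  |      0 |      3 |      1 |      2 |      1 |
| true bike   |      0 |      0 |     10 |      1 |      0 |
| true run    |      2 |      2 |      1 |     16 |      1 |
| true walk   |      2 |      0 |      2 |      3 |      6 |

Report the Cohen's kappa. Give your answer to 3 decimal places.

Observed agreement pₒ = trace/N = 41/63 = 0.6508
Expected agreement pₑ = Σ (rowᵢ·colᵢ)/N² = (10·10 + 7·7 + 11·14 + 22·22 + 13·10)/63² = 0.2310
κ = (pₒ − pₑ)/(1 − pₑ) = (0.6508 − 0.2310)/(1 − 0.2310) = 0.546

0.546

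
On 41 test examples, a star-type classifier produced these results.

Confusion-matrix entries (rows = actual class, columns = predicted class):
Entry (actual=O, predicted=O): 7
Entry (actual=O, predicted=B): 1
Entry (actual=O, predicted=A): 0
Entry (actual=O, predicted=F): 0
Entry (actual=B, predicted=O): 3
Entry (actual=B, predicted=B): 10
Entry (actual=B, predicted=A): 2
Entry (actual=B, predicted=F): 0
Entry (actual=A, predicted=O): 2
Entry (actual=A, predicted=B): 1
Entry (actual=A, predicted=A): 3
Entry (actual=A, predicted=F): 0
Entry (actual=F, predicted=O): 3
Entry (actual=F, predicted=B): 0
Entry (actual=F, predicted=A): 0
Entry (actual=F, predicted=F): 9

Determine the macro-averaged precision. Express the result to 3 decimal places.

Per-class precision (TP/(TP+FP)):
  O: TP=7, FP=3+2+3=8 → 7/15 = 0.4667
  B: TP=10, FP=1+1+0=2 → 10/12 = 0.8333
  A: TP=3, FP=0+2+0=2 → 3/5 = 0.6000
  F: TP=9, FP=0+0+0=0 → 9/9 = 1.0000
Macro-precision = mean = (0.4667 + 0.8333 + 0.6000 + 1.0000) / 4 = 0.725

0.725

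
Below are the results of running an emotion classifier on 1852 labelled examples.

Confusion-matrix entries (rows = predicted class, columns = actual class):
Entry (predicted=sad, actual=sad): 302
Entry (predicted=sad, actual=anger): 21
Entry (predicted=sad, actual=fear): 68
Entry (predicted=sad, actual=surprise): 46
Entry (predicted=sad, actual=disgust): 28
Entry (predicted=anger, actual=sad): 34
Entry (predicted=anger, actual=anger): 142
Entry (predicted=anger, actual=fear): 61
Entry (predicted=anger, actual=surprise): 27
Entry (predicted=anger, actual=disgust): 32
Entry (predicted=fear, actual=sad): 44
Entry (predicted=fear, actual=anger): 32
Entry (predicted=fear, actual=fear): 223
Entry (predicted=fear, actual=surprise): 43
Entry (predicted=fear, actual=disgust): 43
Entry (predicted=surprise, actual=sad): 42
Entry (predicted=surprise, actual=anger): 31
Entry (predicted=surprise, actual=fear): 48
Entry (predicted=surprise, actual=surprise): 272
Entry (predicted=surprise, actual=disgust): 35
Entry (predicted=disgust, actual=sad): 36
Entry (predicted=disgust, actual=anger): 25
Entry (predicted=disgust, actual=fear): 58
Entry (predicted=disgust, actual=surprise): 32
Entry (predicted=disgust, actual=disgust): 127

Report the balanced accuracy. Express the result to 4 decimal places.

0.5678

Balanced accuracy = mean of per-class recall.
  sad: recall = 302/458 = 0.65939
  anger: recall = 142/251 = 0.56574
  fear: recall = 223/458 = 0.48690
  surprise: recall = 272/420 = 0.64762
  disgust: recall = 127/265 = 0.47925
Mean = (0.65939 + 0.56574 + 0.48690 + 0.64762 + 0.47925) / 5 = 0.5678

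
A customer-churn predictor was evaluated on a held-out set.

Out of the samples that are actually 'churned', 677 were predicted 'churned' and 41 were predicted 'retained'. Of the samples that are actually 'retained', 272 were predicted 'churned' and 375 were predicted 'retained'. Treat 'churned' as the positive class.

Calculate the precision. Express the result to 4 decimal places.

Precision = TP/(TP+FP) = 677/(677+272) = 677/949 = 0.7134

0.7134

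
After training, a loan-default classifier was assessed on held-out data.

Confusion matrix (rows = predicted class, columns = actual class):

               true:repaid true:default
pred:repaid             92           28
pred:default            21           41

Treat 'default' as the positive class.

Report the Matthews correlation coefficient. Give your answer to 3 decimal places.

MCC = (TP·TN − FP·FN) / √((TP+FP)(TP+FN)(TN+FP)(TN+FN))
Numerator = 41·92 − 21·28 = 3184
Denominator = √(62·69·113·120) = √58009680 = 7616.4086
MCC = 3184 / 7616.4086 = 0.418

0.418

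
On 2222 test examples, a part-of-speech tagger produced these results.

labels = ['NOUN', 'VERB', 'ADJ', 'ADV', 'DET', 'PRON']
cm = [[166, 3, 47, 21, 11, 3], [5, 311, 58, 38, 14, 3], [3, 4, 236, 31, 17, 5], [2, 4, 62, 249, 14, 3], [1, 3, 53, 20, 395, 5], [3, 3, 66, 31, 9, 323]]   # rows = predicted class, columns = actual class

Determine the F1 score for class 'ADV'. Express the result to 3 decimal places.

0.688

One-vs-rest for 'ADV': TP = diagonal; FP = other classes predicted 'ADV'; FN = 'ADV' predicted as other.
F1 score = 2·TP/(2·TP+FP+FN).
ADV: TP=249, FP=2+4+62+14+3=85, FN=21+38+31+20+31=141 → 498/724 = 0.6878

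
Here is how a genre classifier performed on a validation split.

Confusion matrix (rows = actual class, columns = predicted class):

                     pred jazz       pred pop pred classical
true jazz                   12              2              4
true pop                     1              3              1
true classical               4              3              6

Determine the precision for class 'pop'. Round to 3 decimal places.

0.375

Take TP from the diagonal, FP from the rest of the 'pop' prediction marginal, FN from the rest of the 'pop' actual marginal.
precision = TP/(TP+FP).
pop: TP=3, FP=2+3=5 → 3/8 = 0.3750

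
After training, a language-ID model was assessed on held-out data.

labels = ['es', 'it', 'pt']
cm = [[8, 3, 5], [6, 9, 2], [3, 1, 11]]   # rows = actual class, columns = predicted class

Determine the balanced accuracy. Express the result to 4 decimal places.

0.5876

Balanced accuracy = mean of per-class recall.
  es: recall = 8/16 = 0.50000
  it: recall = 9/17 = 0.52941
  pt: recall = 11/15 = 0.73333
Mean = (0.50000 + 0.52941 + 0.73333) / 3 = 0.5876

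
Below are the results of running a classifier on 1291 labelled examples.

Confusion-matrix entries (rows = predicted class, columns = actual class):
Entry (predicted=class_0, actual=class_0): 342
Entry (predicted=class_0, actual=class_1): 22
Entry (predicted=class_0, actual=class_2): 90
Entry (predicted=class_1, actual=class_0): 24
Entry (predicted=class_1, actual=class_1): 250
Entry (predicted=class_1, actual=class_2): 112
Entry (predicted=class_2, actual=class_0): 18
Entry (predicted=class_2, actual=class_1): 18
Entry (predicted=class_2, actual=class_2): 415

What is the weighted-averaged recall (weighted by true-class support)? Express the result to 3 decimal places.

Per-class recall (TP/(TP+FN)):
  class_0: TP=342, FN=24+18=42 → 342/384 = 0.8906
  class_1: TP=250, FN=22+18=40 → 250/290 = 0.8621
  class_2: TP=415, FN=90+112=202 → 415/617 = 0.6726
Weighted-recall = Σ (supportᵢ/N)·recallᵢ with N=1291: (384/1291)·0.8906 + (290/1291)·0.8621 + (617/1291)·0.6726 = 0.780

0.780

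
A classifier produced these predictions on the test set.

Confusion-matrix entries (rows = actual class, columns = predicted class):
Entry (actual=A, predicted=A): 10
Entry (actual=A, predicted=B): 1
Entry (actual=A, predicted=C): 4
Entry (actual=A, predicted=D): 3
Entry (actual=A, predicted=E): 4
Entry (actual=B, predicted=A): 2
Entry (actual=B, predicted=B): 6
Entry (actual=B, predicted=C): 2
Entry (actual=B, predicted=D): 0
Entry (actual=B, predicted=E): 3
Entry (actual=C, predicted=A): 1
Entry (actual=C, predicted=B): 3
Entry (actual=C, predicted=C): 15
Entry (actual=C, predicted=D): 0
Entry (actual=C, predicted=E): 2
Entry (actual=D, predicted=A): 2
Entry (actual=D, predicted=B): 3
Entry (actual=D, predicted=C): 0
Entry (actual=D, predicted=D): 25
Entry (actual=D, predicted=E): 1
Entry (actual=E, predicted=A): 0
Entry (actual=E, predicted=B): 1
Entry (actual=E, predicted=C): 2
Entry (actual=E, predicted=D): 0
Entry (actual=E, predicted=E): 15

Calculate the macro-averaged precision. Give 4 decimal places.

Per-class precision (TP/(TP+FP)):
  A: TP=10, FP=2+1+2+0=5 → 10/15 = 0.66667
  B: TP=6, FP=1+3+3+1=8 → 6/14 = 0.42857
  C: TP=15, FP=4+2+0+2=8 → 15/23 = 0.65217
  D: TP=25, FP=3+0+0+0=3 → 25/28 = 0.89286
  E: TP=15, FP=4+3+2+1=10 → 15/25 = 0.60000
Macro-precision = mean = (0.66667 + 0.42857 + 0.65217 + 0.89286 + 0.60000) / 5 = 0.6481

0.6481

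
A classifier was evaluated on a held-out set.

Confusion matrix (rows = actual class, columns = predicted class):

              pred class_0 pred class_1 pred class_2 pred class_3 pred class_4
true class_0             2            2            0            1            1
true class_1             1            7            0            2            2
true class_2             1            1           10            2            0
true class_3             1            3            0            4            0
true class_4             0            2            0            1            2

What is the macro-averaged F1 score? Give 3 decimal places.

0.512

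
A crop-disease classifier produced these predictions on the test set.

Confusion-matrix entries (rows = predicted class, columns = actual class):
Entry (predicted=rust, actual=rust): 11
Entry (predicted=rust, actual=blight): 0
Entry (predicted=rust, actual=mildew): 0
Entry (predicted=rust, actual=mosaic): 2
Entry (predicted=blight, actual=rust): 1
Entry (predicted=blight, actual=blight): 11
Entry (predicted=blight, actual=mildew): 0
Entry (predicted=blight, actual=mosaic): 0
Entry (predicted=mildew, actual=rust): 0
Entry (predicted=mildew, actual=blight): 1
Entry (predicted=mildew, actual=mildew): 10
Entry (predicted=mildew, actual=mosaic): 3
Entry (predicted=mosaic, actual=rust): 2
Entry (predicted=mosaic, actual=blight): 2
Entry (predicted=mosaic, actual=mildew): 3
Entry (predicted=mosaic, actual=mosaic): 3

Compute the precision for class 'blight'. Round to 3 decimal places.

0.917

One-vs-rest for 'blight': TP = diagonal; FP = other classes predicted 'blight'; FN = 'blight' predicted as other.
precision = TP/(TP+FP).
blight: TP=11, FP=1+0+0=1 → 11/12 = 0.9167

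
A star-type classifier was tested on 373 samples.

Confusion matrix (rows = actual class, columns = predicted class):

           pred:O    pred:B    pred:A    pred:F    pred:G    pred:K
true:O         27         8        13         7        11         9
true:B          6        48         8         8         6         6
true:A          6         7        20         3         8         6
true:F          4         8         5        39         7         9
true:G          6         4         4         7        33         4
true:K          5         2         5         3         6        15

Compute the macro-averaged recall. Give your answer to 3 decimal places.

0.479

Per-class recall (TP/(TP+FN)):
  O: TP=27, FN=8+13+7+11+9=48 → 27/75 = 0.3600
  B: TP=48, FN=6+8+8+6+6=34 → 48/82 = 0.5854
  A: TP=20, FN=6+7+3+8+6=30 → 20/50 = 0.4000
  F: TP=39, FN=4+8+5+7+9=33 → 39/72 = 0.5417
  G: TP=33, FN=6+4+4+7+4=25 → 33/58 = 0.5690
  K: TP=15, FN=5+2+5+3+6=21 → 15/36 = 0.4167
Macro-recall = mean = (0.3600 + 0.5854 + 0.4000 + 0.5417 + 0.5690 + 0.4167) / 6 = 0.479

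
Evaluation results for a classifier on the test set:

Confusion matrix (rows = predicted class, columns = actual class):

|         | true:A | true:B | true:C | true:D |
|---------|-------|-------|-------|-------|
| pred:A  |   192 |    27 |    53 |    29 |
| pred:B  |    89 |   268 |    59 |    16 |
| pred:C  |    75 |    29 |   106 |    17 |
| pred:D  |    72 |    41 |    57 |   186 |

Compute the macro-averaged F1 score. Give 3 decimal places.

0.559

Per-class F1 score (2·TP/(2·TP+FP+FN)):
  A: TP=192, FP=27+53+29=109, FN=89+75+72=236 → 384/729 = 0.5267
  B: TP=268, FP=89+59+16=164, FN=27+29+41=97 → 536/797 = 0.6725
  C: TP=106, FP=75+29+17=121, FN=53+59+57=169 → 212/502 = 0.4223
  D: TP=186, FP=72+41+57=170, FN=29+16+17=62 → 372/604 = 0.6159
Macro-F1 score = mean = (0.5267 + 0.6725 + 0.4223 + 0.6159) / 4 = 0.559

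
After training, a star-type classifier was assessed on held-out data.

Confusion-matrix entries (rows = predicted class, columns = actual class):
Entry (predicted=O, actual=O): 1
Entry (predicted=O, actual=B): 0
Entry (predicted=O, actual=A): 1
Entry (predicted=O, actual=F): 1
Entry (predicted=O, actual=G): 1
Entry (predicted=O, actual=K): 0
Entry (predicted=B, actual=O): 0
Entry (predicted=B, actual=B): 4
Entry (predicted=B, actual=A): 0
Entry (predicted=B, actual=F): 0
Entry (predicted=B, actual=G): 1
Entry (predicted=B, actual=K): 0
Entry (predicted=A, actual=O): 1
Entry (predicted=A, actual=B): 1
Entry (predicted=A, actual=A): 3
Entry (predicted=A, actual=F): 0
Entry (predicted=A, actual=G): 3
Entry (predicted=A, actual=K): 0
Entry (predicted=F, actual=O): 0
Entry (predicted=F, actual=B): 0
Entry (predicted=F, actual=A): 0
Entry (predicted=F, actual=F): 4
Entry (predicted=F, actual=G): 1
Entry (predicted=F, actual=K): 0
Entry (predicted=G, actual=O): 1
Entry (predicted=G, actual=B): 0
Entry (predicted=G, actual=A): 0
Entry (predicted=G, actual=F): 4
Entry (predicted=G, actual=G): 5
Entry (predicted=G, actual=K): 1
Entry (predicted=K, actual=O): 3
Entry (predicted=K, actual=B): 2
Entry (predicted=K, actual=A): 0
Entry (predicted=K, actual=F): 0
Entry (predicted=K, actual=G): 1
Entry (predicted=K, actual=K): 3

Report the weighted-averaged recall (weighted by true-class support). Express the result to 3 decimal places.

0.476

Per-class recall (TP/(TP+FN)):
  O: TP=1, FN=0+1+0+1+3=5 → 1/6 = 0.1667
  B: TP=4, FN=0+1+0+0+2=3 → 4/7 = 0.5714
  A: TP=3, FN=1+0+0+0+0=1 → 3/4 = 0.7500
  F: TP=4, FN=1+0+0+4+0=5 → 4/9 = 0.4444
  G: TP=5, FN=1+1+3+1+1=7 → 5/12 = 0.4167
  K: TP=3, FN=0+0+0+0+1=1 → 3/4 = 0.7500
Weighted-recall = Σ (supportᵢ/N)·recallᵢ with N=42: (6/42)·0.1667 + (7/42)·0.5714 + (4/42)·0.7500 + (9/42)·0.4444 + (12/42)·0.4167 + (4/42)·0.7500 = 0.476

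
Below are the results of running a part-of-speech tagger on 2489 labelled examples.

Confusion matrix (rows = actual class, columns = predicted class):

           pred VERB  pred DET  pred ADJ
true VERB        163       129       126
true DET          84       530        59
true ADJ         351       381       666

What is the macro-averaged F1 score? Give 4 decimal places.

0.5106

Per-class F1 score (2·TP/(2·TP+FP+FN)):
  VERB: TP=163, FP=84+351=435, FN=129+126=255 → 326/1016 = 0.32087
  DET: TP=530, FP=129+381=510, FN=84+59=143 → 1060/1713 = 0.61880
  ADJ: TP=666, FP=126+59=185, FN=351+381=732 → 1332/2249 = 0.59226
Macro-F1 score = mean = (0.32087 + 0.61880 + 0.59226) / 3 = 0.5106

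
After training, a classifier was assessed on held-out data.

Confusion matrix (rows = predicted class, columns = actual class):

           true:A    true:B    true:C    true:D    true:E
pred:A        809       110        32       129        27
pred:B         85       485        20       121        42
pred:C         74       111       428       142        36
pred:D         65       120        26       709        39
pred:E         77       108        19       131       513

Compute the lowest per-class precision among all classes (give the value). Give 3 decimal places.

Per-class precision (TP/(TP+FP)):
  A: TP=809, FP=110+32+129+27=298 → 809/1107 = 0.7308
  B: TP=485, FP=85+20+121+42=268 → 485/753 = 0.6441
  C: TP=428, FP=74+111+142+36=363 → 428/791 = 0.5411
  D: TP=709, FP=65+120+26+39=250 → 709/959 = 0.7393
  E: TP=513, FP=77+108+19+131=335 → 513/848 = 0.6050
Lowest is class 'C' with precision = 0.541.

0.541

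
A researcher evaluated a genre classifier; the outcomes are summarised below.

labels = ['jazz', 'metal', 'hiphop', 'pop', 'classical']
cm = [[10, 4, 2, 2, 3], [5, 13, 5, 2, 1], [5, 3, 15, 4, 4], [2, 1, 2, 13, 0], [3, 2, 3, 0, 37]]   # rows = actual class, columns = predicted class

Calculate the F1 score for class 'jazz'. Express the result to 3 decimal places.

One-vs-rest for 'jazz': TP = diagonal; FP = other classes predicted 'jazz'; FN = 'jazz' predicted as other.
F1 score = 2·TP/(2·TP+FP+FN).
jazz: TP=10, FP=5+5+2+3=15, FN=4+2+2+3=11 → 20/46 = 0.4348

0.435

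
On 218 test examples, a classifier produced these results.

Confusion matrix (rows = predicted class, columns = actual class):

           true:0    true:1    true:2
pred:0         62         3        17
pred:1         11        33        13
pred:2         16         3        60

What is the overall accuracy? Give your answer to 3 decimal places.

Accuracy = trace / total = (62+33+60=155) / 218 = 155/218 = 0.711

0.711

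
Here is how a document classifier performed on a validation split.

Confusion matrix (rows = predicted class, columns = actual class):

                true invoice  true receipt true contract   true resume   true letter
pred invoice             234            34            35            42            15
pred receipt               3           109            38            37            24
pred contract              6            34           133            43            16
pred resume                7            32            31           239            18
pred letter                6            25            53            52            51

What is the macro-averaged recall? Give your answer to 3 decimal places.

Per-class recall (TP/(TP+FN)):
  invoice: TP=234, FN=3+6+7+6=22 → 234/256 = 0.9141
  receipt: TP=109, FN=34+34+32+25=125 → 109/234 = 0.4658
  contract: TP=133, FN=35+38+31+53=157 → 133/290 = 0.4586
  resume: TP=239, FN=42+37+43+52=174 → 239/413 = 0.5787
  letter: TP=51, FN=15+24+16+18=73 → 51/124 = 0.4113
Macro-recall = mean = (0.9141 + 0.4658 + 0.4586 + 0.5787 + 0.4113) / 5 = 0.566

0.566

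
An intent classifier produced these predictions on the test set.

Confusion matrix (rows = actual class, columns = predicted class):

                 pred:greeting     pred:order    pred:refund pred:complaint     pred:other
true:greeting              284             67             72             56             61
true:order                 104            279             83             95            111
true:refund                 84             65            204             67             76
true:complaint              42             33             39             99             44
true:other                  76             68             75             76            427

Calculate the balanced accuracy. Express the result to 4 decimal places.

0.4658

Balanced accuracy = mean of per-class recall.
  greeting: recall = 284/540 = 0.52593
  order: recall = 279/672 = 0.41518
  refund: recall = 204/496 = 0.41129
  complaint: recall = 99/257 = 0.38521
  other: recall = 427/722 = 0.59141
Mean = (0.52593 + 0.41518 + 0.41129 + 0.38521 + 0.59141) / 5 = 0.4658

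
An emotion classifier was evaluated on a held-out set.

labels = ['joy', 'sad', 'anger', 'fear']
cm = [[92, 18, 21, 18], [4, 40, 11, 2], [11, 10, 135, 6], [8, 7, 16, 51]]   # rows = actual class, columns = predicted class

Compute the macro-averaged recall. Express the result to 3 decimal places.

Per-class recall (TP/(TP+FN)):
  joy: TP=92, FN=18+21+18=57 → 92/149 = 0.6174
  sad: TP=40, FN=4+11+2=17 → 40/57 = 0.7018
  anger: TP=135, FN=11+10+6=27 → 135/162 = 0.8333
  fear: TP=51, FN=8+7+16=31 → 51/82 = 0.6220
Macro-recall = mean = (0.6174 + 0.7018 + 0.8333 + 0.6220) / 4 = 0.694

0.694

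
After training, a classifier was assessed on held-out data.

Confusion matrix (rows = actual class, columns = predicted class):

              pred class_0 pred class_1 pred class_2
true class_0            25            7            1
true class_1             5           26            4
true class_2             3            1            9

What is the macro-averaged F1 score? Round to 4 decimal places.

0.7260

Per-class F1 score (2·TP/(2·TP+FP+FN)):
  class_0: TP=25, FP=5+3=8, FN=7+1=8 → 50/66 = 0.75758
  class_1: TP=26, FP=7+1=8, FN=5+4=9 → 52/69 = 0.75362
  class_2: TP=9, FP=1+4=5, FN=3+1=4 → 18/27 = 0.66667
Macro-F1 score = mean = (0.75758 + 0.75362 + 0.66667) / 3 = 0.7260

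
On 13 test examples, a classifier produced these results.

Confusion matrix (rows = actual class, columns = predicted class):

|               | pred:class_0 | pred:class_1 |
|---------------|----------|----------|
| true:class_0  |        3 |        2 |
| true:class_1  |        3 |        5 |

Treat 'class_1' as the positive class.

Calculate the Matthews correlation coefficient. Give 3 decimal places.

MCC = (TP·TN − FP·FN) / √((TP+FP)(TP+FN)(TN+FP)(TN+FN))
Numerator = 5·3 − 2·3 = 9
Denominator = √(7·8·5·6) = √1680 = 40.9878
MCC = 9 / 40.9878 = 0.220

0.220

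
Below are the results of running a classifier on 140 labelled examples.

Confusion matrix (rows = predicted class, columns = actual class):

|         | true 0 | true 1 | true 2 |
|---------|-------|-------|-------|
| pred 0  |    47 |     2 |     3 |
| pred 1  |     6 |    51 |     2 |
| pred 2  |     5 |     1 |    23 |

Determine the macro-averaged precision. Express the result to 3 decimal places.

Per-class precision (TP/(TP+FP)):
  0: TP=47, FP=2+3=5 → 47/52 = 0.9038
  1: TP=51, FP=6+2=8 → 51/59 = 0.8644
  2: TP=23, FP=5+1=6 → 23/29 = 0.7931
Macro-precision = mean = (0.9038 + 0.8644 + 0.7931) / 3 = 0.854

0.854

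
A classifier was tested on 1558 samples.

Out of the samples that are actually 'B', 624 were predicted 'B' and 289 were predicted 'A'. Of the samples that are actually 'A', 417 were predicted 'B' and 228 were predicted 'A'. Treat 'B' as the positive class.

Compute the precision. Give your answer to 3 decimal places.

0.599

Precision = TP/(TP+FP) = 624/(624+417) = 624/1041 = 0.599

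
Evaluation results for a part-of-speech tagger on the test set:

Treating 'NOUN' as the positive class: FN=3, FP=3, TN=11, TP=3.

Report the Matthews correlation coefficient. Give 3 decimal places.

0.286

MCC = (TP·TN − FP·FN) / √((TP+FP)(TP+FN)(TN+FP)(TN+FN))
Numerator = 3·11 − 3·3 = 24
Denominator = √(6·6·14·14) = √7056 = 84.0000
MCC = 24 / 84.0000 = 0.286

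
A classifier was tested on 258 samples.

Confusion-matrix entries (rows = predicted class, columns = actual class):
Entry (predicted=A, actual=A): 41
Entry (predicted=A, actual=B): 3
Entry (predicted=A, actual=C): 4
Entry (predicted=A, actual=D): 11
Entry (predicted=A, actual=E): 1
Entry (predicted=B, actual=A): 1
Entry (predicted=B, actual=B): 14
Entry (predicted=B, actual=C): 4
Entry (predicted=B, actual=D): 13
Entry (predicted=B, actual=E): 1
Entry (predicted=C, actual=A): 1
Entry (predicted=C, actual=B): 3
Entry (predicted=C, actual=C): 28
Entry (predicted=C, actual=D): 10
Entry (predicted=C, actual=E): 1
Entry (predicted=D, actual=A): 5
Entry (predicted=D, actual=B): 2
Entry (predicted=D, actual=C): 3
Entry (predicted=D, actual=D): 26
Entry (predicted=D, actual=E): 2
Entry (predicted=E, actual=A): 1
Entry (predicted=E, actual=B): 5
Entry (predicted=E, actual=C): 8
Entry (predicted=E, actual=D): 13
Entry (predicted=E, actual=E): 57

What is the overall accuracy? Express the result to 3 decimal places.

Accuracy = trace / total = (41+14+28+26+57=166) / 258 = 166/258 = 0.643

0.643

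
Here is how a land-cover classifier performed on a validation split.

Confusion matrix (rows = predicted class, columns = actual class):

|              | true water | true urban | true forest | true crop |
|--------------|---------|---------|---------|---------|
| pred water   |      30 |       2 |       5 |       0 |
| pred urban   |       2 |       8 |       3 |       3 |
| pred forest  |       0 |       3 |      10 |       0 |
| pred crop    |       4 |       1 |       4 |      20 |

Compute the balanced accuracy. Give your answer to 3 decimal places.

Balanced accuracy = mean of per-class recall.
  water: recall = 30/36 = 0.8333
  urban: recall = 8/14 = 0.5714
  forest: recall = 10/22 = 0.4545
  crop: recall = 20/23 = 0.8696
Mean = (0.8333 + 0.5714 + 0.4545 + 0.8696) / 4 = 0.682

0.682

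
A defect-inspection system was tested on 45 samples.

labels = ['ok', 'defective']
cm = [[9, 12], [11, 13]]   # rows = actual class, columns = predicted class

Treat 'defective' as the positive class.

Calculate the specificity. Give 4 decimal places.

Specificity = TN/(TN+FP) = 9/(9+12) = 0.4286

0.4286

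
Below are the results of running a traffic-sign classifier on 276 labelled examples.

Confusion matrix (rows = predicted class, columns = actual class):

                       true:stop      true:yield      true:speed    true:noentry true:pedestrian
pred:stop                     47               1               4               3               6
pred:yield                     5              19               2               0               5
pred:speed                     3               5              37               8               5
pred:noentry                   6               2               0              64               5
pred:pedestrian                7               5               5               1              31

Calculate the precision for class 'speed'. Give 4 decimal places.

Take TP from the diagonal, FP from the rest of the 'speed' prediction marginal, FN from the rest of the 'speed' actual marginal.
precision = TP/(TP+FP).
speed: TP=37, FP=3+5+8+5=21 → 37/58 = 0.63793

0.6379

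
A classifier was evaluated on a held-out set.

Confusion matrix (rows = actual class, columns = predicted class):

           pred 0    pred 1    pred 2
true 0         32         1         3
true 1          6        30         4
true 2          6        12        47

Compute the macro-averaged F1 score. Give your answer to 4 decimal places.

Per-class F1 score (2·TP/(2·TP+FP+FN)):
  0: TP=32, FP=6+6=12, FN=1+3=4 → 64/80 = 0.80000
  1: TP=30, FP=1+12=13, FN=6+4=10 → 60/83 = 0.72289
  2: TP=47, FP=3+4=7, FN=6+12=18 → 94/119 = 0.78992
Macro-F1 score = mean = (0.80000 + 0.72289 + 0.78992) / 3 = 0.7709

0.7709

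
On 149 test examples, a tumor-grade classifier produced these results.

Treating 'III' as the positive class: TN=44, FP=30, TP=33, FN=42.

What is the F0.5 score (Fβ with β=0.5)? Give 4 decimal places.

Fβ = (1+β²)·TP / ((1+β²)·TP + β²·FN + FP), with β²=1/4
= 1.25·33 / (1.25·33 + 0.25·42 + 30) = 0.5046

0.5046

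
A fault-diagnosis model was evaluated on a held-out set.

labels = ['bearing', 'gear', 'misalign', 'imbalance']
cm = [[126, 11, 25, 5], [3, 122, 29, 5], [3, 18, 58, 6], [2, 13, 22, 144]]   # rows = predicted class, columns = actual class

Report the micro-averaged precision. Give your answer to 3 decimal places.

0.760

Micro-averaging pools counts across classes: ΣTP=450, ΣFP=142, ΣFN=142.
Micro-precision = TP/(TP+FP) on pooled counts = 0.760 (equals overall accuracy in single-label multiclass).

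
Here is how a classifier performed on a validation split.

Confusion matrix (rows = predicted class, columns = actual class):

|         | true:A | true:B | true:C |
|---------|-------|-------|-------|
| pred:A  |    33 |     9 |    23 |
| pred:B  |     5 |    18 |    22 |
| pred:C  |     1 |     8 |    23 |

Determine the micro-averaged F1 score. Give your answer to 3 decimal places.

0.521

Micro-averaging pools counts across classes: ΣTP=74, ΣFP=68, ΣFN=68.
Micro-F1 score = 2·TP/(2·TP+FP+FN) on pooled counts = 0.521 (equals overall accuracy in single-label multiclass).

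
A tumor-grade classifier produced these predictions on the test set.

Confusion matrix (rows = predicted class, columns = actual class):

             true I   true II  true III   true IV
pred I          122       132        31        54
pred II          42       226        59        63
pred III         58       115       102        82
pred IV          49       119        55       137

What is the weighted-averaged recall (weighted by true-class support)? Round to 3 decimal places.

Per-class recall (TP/(TP+FN)):
  I: TP=122, FN=42+58+49=149 → 122/271 = 0.4502
  II: TP=226, FN=132+115+119=366 → 226/592 = 0.3818
  III: TP=102, FN=31+59+55=145 → 102/247 = 0.4130
  IV: TP=137, FN=54+63+82=199 → 137/336 = 0.4077
Weighted-recall = Σ (supportᵢ/N)·recallᵢ with N=1446: (271/1446)·0.4502 + (592/1446)·0.3818 + (247/1446)·0.4130 + (336/1446)·0.4077 = 0.406

0.406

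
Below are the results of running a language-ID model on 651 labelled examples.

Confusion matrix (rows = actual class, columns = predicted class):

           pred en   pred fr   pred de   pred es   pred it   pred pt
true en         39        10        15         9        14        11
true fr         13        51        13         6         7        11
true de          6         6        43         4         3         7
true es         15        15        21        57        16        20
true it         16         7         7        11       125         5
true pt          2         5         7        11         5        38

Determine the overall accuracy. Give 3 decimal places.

Accuracy = trace / total = (39+51+43+57+125+38=353) / 651 = 353/651 = 0.542

0.542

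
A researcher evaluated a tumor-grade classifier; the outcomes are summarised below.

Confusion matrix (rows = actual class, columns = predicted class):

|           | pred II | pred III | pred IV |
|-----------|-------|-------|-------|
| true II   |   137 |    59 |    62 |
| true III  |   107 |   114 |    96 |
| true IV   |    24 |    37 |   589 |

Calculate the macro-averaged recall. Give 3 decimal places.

0.599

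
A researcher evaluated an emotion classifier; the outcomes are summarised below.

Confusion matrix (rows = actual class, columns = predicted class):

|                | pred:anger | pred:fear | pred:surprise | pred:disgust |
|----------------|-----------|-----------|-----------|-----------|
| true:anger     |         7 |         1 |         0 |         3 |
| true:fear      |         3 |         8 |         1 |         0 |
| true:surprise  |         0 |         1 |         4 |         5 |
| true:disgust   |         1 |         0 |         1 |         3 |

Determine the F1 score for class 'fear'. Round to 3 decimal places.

Take TP from the diagonal, FP from the rest of the 'fear' prediction marginal, FN from the rest of the 'fear' actual marginal.
F1 score = 2·TP/(2·TP+FP+FN).
fear: TP=8, FP=1+1+0=2, FN=3+1+0=4 → 16/22 = 0.7273

0.727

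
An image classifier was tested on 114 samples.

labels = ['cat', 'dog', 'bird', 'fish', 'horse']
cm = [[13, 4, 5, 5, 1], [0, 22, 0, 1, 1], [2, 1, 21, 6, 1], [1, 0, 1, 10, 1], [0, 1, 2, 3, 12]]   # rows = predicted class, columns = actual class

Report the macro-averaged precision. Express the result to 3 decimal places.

Per-class precision (TP/(TP+FP)):
  cat: TP=13, FP=4+5+5+1=15 → 13/28 = 0.4643
  dog: TP=22, FP=0+0+1+1=2 → 22/24 = 0.9167
  bird: TP=21, FP=2+1+6+1=10 → 21/31 = 0.6774
  fish: TP=10, FP=1+0+1+1=3 → 10/13 = 0.7692
  horse: TP=12, FP=0+1+2+3=6 → 12/18 = 0.6667
Macro-precision = mean = (0.4643 + 0.9167 + 0.6774 + 0.7692 + 0.6667) / 5 = 0.699

0.699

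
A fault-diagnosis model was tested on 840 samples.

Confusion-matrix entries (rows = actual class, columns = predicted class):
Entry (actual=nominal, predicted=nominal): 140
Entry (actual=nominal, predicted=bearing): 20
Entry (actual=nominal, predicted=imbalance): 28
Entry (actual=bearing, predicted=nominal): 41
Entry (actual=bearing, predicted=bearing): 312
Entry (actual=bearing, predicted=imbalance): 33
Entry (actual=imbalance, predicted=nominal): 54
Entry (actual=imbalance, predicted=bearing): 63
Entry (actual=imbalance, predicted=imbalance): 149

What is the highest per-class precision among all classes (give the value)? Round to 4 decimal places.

0.7899

Per-class precision (TP/(TP+FP)):
  nominal: TP=140, FP=41+54=95 → 140/235 = 0.59574
  bearing: TP=312, FP=20+63=83 → 312/395 = 0.78987
  imbalance: TP=149, FP=28+33=61 → 149/210 = 0.70952
Highest is class 'bearing' with precision = 0.7899.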